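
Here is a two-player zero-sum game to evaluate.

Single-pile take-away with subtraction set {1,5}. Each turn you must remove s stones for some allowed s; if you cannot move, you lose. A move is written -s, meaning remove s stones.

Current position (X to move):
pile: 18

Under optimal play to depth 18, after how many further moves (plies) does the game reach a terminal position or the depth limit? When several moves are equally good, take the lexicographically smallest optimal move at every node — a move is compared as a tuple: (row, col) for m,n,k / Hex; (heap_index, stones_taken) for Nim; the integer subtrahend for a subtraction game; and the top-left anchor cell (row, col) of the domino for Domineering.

PV length from [18]: 18 plies

[18] X move#1: -1:-1/17*, -5:-1/13
[17] O move#2: -1:+1/16*, -5:+1/12
[16] X move#3: -1:-1/15*, -5:-1/11
[15] O move#4: -1:+1/14*, -5:+1/10
[14] X move#5: -1:-1/13*, -5:-1/9
[13] O move#6: -1:+1/12*, -5:+1/8
[12] X move#7: -1:-1/11*, -5:-1/7
[11] O move#8: -1:+1/10*, -5:+1/6
[10] X move#9: -1:-1/9*, -5:-1/5
[9] O move#10: -1:+1/8*, -5:+1/4
[8] X move#11: -1:-1/7*, -5:-1/3
[7] O move#12: -1:+1/6*, -5:+1/2
[6] X move#13: -1:-1/5*, -5:-1/1
[5] O move#14: -1:+1/4*, -5:+1/0
[4] X move#15: -1:-1/3*
[3] O move#16: -1:+1/2*
[2] X move#17: -1:-1/1*
[1] O move#18: -1:+1/0*
[0] end (terminal -1, X#19); searched 18 to 18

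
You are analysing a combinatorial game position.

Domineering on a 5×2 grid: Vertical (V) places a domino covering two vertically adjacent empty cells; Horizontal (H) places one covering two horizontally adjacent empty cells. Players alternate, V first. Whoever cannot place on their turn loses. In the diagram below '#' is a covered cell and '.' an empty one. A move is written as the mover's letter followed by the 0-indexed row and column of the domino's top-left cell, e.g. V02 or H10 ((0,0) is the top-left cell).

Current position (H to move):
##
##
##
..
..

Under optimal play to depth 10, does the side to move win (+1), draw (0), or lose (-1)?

value(##/##/##/../.., H) = +1

p1 H@[##/##/##/../..]: H30[##/##/##/##/..]+1* H40[##/##/##/../##]+1
p2 V@[##/##/##/##/..] terminal -1; root [##/##/##/../..] d10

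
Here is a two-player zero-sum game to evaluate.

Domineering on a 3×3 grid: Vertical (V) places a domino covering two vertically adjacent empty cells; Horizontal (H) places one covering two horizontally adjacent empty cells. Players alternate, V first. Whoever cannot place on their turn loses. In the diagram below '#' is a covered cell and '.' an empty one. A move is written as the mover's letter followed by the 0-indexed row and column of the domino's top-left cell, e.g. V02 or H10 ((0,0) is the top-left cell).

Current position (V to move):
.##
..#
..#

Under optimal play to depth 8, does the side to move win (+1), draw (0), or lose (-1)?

ply 1, V at .##/..#/..# | V00=-1→###/#.#/..#; V10=+1→.##/#.#/#.#*; V11=+1→.##/.##/.##
ply 2: .##/#.#/#.# is terminal -1 (H); from .##/..#/..# depth 8

value(.##/..#/..#, V) = +1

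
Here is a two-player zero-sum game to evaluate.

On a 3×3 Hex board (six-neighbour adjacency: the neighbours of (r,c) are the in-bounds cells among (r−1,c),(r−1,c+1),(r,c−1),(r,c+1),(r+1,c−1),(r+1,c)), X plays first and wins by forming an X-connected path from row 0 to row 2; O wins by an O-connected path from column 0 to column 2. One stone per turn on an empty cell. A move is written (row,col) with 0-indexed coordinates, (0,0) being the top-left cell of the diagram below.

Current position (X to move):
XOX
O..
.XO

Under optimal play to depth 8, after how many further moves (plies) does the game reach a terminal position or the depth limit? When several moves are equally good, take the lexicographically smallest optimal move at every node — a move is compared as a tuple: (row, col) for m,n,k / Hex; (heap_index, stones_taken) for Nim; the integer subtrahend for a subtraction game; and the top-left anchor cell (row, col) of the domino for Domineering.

PV length from [XOX/O../.XO]: 1 ply

p1 X@[XOX/O../.XO]: (1,1)[XOX/OX./.XO]+1* (1,2)[XOX/O.X/.XO]+1 (2,0)[XOX/O../XXO]+1
p2 O@[XOX/OX./.XO] terminal -1; root [XOX/O../.XO] d8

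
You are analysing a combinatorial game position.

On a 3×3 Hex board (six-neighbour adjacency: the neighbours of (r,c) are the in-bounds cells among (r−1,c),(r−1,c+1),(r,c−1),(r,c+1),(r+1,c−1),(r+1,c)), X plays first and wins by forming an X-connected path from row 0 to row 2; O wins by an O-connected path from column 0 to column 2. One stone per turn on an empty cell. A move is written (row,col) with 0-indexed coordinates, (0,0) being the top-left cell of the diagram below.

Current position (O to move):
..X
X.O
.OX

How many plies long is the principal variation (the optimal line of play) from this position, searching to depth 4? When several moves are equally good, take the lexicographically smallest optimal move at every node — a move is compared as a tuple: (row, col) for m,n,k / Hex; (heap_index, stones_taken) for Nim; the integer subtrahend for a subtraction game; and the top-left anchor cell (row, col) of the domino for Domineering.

PV length from [..X/X.O/.OX]: 1 ply

ply 1, O at ..X/X.O/.OX | (0,0)=-1→O.X/X.O/.OX; (0,1)=-1→.OX/X.O/.OX; (1,1)=-1→..X/XOO/.OX; (2,0)=+1→..X/X.O/OOX*
ply 2: ..X/X.O/OOX is terminal -1 (X); from ..X/X.O/.OX depth 4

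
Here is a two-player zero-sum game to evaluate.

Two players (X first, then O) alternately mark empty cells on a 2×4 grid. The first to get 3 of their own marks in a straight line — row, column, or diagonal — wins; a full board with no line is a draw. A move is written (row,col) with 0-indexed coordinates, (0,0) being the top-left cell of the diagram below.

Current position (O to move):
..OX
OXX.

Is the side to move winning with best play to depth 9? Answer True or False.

ply 1, O at ..OX/OXX. | (0,0)=-1→O.OX/OXX.; (0,1)=-1→.OOX/OXX.; (1,3)=+0→..OX/OXXO*
ply 2, X at ..OX/OXXO | (0,0)=+0→X.OX/OXXO*; (0,1)=+0→.XOX/OXXO
ply 3, O at X.OX/OXXO | (0,1)=+0→XOOX/OXXO*
ply 4: XOOX/OXXO is terminal +0 (X); from ..OX/OXX. depth 9

O winning at [..OX/OXX.]: False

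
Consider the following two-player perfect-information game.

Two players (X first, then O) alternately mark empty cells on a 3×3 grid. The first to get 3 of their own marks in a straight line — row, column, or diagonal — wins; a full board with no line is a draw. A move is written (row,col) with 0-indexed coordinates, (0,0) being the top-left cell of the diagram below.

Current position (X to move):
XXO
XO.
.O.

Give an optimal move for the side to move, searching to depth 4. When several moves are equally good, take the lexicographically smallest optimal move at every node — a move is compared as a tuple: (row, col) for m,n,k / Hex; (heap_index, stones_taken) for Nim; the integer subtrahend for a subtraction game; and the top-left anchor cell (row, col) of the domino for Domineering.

X's best at [XXO/XO./.O.]: (2,0)

ply 1, X at XXO/XO./.O. | (1,2)=-1→XXO/XOX/.O.; (2,0)=+1→XXO/XO./XO.*; (2,2)=-1→XXO/XO./.OX
ply 2: XXO/XO./XO. is terminal -1 (O); from XXO/XO./.O. depth 4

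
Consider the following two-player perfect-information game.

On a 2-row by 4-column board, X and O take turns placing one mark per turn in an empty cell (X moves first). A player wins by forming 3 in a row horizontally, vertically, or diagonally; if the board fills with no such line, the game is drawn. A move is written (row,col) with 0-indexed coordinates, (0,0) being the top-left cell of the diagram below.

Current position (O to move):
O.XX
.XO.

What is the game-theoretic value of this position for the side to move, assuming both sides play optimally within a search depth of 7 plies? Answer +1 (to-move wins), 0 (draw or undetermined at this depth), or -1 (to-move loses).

p1 O@[O.XX/.XO.]: (0,1)[OOXX/.XO.]+0* (1,0)[O.XX/OXO.]-1 (1,3)[O.XX/.XOO]-1
p2 X@[OOXX/.XO.]: (1,0)[OOXX/XXO.]+0* (1,3)[OOXX/.XOX]+0
p3 O@[OOXX/XXO.]: (1,3)[OOXX/XXOO]+0*
p4 X@[OOXX/XXOO] terminal +0; root [O.XX/.XO.] d7

value(O.XX/.XO., O) = 0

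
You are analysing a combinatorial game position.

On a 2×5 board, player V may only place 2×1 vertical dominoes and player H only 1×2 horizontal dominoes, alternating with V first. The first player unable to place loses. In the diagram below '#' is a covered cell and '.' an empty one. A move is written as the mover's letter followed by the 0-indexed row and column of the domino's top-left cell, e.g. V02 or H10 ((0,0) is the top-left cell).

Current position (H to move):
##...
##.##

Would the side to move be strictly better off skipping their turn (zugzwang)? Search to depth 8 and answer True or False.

zugzwang(##.../##.##, H) = False

ply 1, H at ##.../##.## | H02=+1→####./##.##*; H03=-1→##.##/##.##
ply 2: ####./##.## is terminal -1 (V); from ##.../##.## depth 8
suppose H passes — search the same position with V to move:
pass> ply 1, V at ##.../##.## | V02=-1→###../#####*
pass> ply 2, H at ###../##### | H03=+1→#####/#####*
pass> ply 3: #####/##### is terminal -1 (V); from ##.../##.## depth 8
for H: play +1, pass +1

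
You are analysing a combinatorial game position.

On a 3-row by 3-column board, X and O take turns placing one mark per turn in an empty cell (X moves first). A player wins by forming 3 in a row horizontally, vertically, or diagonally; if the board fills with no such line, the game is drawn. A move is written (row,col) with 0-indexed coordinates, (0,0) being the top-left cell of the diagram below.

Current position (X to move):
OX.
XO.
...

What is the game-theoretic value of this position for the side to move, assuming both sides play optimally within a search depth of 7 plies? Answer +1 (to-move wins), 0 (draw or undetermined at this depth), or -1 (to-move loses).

ply 1, X at OX./XO./... | (0,2)=-1→OXX/XO./...; (1,2)=-1→OX./XOX/...; (2,0)=-1→OX./XO./X..; (2,1)=-1→OX./XO./.X.; (2,2)=+0→OX./XO./..X*
ply 2, O at OX./XO./..X | (0,2)=+0→OXO/XO./..X*; (1,2)=+0→OX./XOO/..X; (2,0)=+0→OX./XO./O.X; (2,1)=+0→OX./XO./.OX
ply 3, X at OXO/XO./..X | (1,2)=-1→OXO/XOX/..X; (2,0)=+0→OXO/XO./X.X*; (2,1)=-1→OXO/XO./.XX
ply 4, O at OXO/XO./X.X | (1,2)=-1→OXO/XOO/X.X; (2,1)=+0→OXO/XO./XOX*
ply 5, X at OXO/XO./XOX | (1,2)=+0→OXO/XOX/XOX*
ply 6: OXO/XOX/XOX is terminal +0 (O); from OX./XO./... depth 7

value(OX./XO./..., X) = 0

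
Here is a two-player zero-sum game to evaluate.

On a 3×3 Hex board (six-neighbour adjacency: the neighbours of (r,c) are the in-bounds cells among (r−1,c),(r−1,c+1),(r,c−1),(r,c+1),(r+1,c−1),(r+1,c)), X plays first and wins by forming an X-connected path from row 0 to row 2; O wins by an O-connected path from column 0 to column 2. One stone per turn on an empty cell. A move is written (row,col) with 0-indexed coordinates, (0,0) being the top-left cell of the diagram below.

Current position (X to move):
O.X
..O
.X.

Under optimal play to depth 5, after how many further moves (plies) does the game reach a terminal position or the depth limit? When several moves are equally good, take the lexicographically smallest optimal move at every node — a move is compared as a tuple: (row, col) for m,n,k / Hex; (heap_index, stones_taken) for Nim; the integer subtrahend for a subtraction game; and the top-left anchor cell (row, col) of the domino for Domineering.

PV length from [O.X/..O/.X.]: 1 ply

ply 1, X at O.X/..O/.X. | (0,1)=-1→OXX/..O/.X.; (1,0)=-1→O.X/X.O/.X.; (1,1)=+1→O.X/.XO/.X.*; (2,0)=-1→O.X/..O/XX.; (2,2)=-1→O.X/..O/.XX
ply 2: O.X/.XO/.X. is terminal -1 (O); from O.X/..O/.X. depth 5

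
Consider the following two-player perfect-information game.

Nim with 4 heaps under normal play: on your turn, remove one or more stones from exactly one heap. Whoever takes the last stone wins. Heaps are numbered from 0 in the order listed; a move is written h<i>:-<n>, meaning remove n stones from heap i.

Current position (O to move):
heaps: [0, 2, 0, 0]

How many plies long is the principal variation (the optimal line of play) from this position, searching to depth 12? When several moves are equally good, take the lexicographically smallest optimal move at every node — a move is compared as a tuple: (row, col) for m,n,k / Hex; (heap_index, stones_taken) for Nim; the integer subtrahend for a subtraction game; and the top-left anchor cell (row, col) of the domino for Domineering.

PV length from [(0,2,0,0)]: 1 ply

ply 1, O at (0,2,0,0) | h1:-1=-1→(0,1,0,0); h1:-2=+1→(0,0,0,0)*
ply 2: (0,0,0,0) is terminal -1 (X); from (0,2,0,0) depth 12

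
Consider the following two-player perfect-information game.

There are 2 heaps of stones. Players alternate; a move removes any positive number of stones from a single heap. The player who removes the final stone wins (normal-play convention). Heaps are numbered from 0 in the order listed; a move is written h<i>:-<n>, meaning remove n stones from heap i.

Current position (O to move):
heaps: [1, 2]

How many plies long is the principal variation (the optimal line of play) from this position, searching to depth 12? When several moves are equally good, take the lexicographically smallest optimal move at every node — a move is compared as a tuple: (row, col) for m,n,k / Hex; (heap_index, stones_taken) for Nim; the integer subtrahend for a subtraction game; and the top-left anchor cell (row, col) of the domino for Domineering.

ply 1, O at (1,2) | h0:-1=-1→(0,2); h1:-1=+1→(1,1)*; h1:-2=-1→(1,0)
ply 2, X at (1,1) | h0:-1=-1→(0,1)*; h1:-1=-1→(1,0)
ply 3, O at (0,1) | h1:-1=+1→(0,0)*
ply 4: (0,0) is terminal -1 (X); from (1,2) depth 12

PV length from [(1,2)]: 3 plies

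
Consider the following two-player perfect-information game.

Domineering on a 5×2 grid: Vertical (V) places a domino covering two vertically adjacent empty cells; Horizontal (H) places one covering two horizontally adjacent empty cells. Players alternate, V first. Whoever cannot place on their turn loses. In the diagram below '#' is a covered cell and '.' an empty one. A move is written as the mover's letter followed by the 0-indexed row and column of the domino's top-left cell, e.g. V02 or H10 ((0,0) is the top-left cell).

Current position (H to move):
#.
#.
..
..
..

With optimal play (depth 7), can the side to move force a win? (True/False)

ply 1, H at #./#./../../.. | H20=-1→#./#./##/../..; H30=+1→#./#./../##/..*; H40=-1→#./#./../../##
ply 2, V at #./#./../##/.. | V01=-1→##/##/../##/..*; V11=-1→#./##/.#/##/..
ply 3, H at ##/##/../##/.. | H20=+1→##/##/##/##/..*; H40=+1→##/##/../##/##
ply 4: ##/##/##/##/.. is terminal -1 (V); from #./#./../../.. depth 7

H winning at [#./#./../../..]: True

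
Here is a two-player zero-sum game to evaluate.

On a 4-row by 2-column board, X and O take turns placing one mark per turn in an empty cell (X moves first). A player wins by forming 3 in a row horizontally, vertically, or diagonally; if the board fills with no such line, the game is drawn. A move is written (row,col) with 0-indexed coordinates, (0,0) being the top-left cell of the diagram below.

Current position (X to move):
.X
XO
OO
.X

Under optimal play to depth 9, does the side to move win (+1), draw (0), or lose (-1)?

value(.X/XO/OO/.X, X) = 0

[.X/XO/OO/.X] X move#1: (0,0):+0/XX/XO/OO/.X*, (3,0):+0/.X/XO/OO/XX
[XX/XO/OO/.X] O move#2: (3,0):+0/XX/XO/OO/OX*
[XX/XO/OO/OX] end (terminal +0, X#3); searched .X/XO/OO/.X to 9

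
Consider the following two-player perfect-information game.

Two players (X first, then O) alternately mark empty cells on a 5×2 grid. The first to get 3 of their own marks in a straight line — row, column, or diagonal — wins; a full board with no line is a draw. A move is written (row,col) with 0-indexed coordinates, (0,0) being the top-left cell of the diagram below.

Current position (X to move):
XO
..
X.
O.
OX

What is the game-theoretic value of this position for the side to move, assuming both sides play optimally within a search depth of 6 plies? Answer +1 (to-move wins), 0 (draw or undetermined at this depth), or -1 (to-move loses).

value(XO/../X./O./OX, X) = +1

[XO/../X./O./OX] X move#1: (1,0):+1/XO/X./X./O./OX*, (1,1):+0/XO/.X/X./O./OX, (2,1):+1/XO/../XX/O./OX, (3,1):+1/XO/../X./OX/OX
[XO/X./X./O./OX] end (terminal -1, O#2); searched XO/../X./O./OX to 6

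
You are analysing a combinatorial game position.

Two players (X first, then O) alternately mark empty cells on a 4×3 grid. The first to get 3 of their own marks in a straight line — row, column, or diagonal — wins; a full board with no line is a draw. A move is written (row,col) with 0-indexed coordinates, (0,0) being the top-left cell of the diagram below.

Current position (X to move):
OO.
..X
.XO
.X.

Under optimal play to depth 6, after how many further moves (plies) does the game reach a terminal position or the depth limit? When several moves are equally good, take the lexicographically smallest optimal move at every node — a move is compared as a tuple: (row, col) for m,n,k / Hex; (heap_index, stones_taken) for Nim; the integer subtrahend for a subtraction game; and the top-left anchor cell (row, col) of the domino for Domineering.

[OO./..X/.XO/.X.] X move#1: (0,2):-1/OOX/..X/.XO/.X., (1,0):-1/OO./X.X/.XO/.X., (1,1):+1/OO./.XX/.XO/.X.*, (2,0):-1/OO./..X/XXO/.X., (3,0):+1/OO./..X/.XO/XX., (3,2):-1/OO./..X/.XO/.XX
[OO./.XX/.XO/.X.] end (terminal -1, O#2); searched OO./..X/.XO/.X. to 6

PV length from [OO./..X/.XO/.X.]: 1 ply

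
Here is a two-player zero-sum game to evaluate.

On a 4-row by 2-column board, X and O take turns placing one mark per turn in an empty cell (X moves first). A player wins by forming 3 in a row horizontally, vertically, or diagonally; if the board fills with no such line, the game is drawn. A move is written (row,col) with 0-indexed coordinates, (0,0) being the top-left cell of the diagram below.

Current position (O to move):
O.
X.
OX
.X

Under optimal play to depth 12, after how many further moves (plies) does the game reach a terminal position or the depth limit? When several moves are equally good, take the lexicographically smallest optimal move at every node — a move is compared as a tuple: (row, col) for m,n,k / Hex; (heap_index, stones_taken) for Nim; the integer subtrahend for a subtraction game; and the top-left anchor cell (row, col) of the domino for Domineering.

PV length from [O./X./OX/.X]: 3 plies

[O./X./OX/.X] O move#1: (0,1):-1/OO/X./OX/.X, (1,1):+0/O./XO/OX/.X*, (3,0):-1/O./X./OX/OX
[O./XO/OX/.X] X move#2: (0,1):+0/OX/XO/OX/.X*, (3,0):+0/O./XO/OX/XX
[OX/XO/OX/.X] O move#3: (3,0):+0/OX/XO/OX/OX*
[OX/XO/OX/OX] end (terminal +0, X#4); searched O./X./OX/.X to 12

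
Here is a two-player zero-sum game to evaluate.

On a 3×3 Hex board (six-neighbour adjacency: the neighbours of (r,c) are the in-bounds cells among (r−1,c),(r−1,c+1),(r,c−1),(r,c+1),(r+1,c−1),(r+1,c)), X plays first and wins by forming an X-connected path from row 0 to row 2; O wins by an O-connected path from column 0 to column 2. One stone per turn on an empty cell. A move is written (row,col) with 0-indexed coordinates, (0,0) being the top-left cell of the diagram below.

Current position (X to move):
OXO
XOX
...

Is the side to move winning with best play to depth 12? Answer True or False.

X winning at [OXO/XOX/...]: True

ply 1, X at OXO/XOX/... | (2,0)=+1→OXO/XOX/X..*; (2,1)=-1→OXO/XOX/.X.; (2,2)=-1→OXO/XOX/..X
ply 2: OXO/XOX/X.. is terminal -1 (O); from OXO/XOX/... depth 12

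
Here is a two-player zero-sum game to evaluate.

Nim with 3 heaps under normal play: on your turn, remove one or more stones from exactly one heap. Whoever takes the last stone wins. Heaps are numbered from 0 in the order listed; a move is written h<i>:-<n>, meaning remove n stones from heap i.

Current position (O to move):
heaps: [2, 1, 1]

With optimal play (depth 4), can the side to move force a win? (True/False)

[(2,1,1)] O move#1: h0:-1:-1/(1,1,1), h0:-2:+1/(0,1,1)*, h1:-1:-1/(2,0,1), h2:-1:-1/(2,1,0)
[(0,1,1)] X move#2: h1:-1:-1/(0,0,1)*, h2:-1:-1/(0,1,0)
[(0,0,1)] O move#3: h2:-1:+1/(0,0,0)*
[(0,0,0)] end (terminal -1, X#4); searched (2,1,1) to 4

O winning at [(2,1,1)]: True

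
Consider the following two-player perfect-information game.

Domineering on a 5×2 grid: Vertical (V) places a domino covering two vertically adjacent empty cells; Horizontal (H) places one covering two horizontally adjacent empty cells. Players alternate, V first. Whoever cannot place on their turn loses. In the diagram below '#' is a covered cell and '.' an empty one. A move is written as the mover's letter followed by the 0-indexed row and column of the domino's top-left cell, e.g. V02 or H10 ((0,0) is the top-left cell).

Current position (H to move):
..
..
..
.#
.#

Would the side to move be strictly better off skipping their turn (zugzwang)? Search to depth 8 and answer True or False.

zugzwang(../../../.#/.#, H) = False

ply 1, H at ../../../.#/.# | H00=-1→##/../../.#/.#; H10=+1→../##/../.#/.#*; H20=-1→../../##/.#/.#
ply 2, V at ../##/../.#/.# | V20=-1→../##/#./##/.#*; V30=-1→../##/../##/##
ply 3, H at ../##/#./##/.# | H00=+1→##/##/#./##/.#*
ply 4: ##/##/#./##/.# is terminal -1 (V); from ../../../.#/.# depth 8
suppose H passes — search the same position with V to move:
pass> ply 1, V at ../../../.#/.# | V00=+1→#./#./../.#/.#*; V01=+1→.#/.#/../.#/.#; V10=+1→../#./#./.#/.#; V11=+1→../.#/.#/.#/.#; V20=-1→../../#./##/.#; V30=-1→../../../##/##
pass> ply 2, H at #./#./../.#/.# | H20=-1→#./#./##/.#/.#*
pass> ply 3, V at #./#./##/.#/.# | V01=+1→##/##/##/.#/.#*; V30=+1→#./#./##/##/##
pass> ply 4: ##/##/##/.#/.# is terminal -1 (H); from ../../../.#/.# depth 8
for H: play +1, pass -1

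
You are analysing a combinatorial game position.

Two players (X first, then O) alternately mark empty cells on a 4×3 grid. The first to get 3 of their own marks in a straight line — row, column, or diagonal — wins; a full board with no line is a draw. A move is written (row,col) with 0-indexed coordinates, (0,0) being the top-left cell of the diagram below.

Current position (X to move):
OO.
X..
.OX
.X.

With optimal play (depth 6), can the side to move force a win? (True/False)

X winning at [OO./X../.OX/.X.]: False

p1 X@[OO./X../.OX/.X.]: (0,2)[OOX/X../.OX/.X.]-1* (1,1)[OO./XX./.OX/.X.]-1 (1,2)[OO./X.X/.OX/.X.]-1 (2,0)[OO./X../XOX/.X.]-1 (3,0)[OO./X../.OX/XX.]-1 (3,2)[OO./X../.OX/.XX]-1
p2 O@[OOX/X../.OX/.X.]: (1,1)[OOX/XO./.OX/.X.]+1* (1,2)[OOX/X.O/.OX/.X.]+1 (2,0)[OOX/X../OOX/.X.]-1 (3,0)[OOX/X../.OX/OX.]-1 (3,2)[OOX/X../.OX/.XO]-1
p3 X@[OOX/XO./.OX/.X.] terminal -1; root [OO./X../.OX/.X.] d6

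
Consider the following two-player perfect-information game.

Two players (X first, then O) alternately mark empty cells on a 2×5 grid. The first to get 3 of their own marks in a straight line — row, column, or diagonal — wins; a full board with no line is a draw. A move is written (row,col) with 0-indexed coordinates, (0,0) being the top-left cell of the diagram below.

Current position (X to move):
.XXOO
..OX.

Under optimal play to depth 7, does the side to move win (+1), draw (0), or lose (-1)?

[.XXOO/..OX.] X move#1: (0,0):+1/XXXOO/..OX.*, (1,0):+0/.XXOO/X.OX., (1,1):+0/.XXOO/.XOX., (1,4):+0/.XXOO/..OXX
[XXXOO/..OX.] end (terminal -1, O#2); searched .XXOO/..OX. to 7

value(.XXOO/..OX., X) = +1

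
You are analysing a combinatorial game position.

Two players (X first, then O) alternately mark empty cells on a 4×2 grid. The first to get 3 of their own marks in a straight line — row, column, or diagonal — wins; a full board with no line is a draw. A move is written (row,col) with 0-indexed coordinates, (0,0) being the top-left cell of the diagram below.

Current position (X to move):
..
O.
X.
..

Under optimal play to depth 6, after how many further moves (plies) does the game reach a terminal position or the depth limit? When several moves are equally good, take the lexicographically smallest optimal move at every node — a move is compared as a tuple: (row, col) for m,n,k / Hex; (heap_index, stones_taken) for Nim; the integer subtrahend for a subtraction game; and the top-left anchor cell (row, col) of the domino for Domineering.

ply 1, X at ../O./X./.. | (0,0)=+0→X./O./X./..*; (0,1)=+0→.X/O./X./..; (1,1)=+0→../OX/X./..; (2,1)=+0→../O./XX/..; (3,0)=+0→../O./X./X.; (3,1)=+0→../O./X./.X
ply 2, O at X./O./X./.. | (0,1)=+0→XO/O./X./..*; (1,1)=+0→X./OO/X./..; (2,1)=+0→X./O./XO/..; (3,0)=+0→X./O./X./O.; (3,1)=+0→X./O./X./.O
ply 3, X at XO/O./X./.. | (1,1)=+0→XO/OX/X./..*; (2,1)=+0→XO/O./XX/..; (3,0)=+0→XO/O./X./X.; (3,1)=+0→XO/O./X./.X
ply 4, O at XO/OX/X./.. | (2,1)=+0→XO/OX/XO/..*; (3,0)=+0→XO/OX/X./O.; (3,1)=+0→XO/OX/X./.O
ply 5, X at XO/OX/XO/.. | (3,0)=+0→XO/OX/XO/X.*; (3,1)=+0→XO/OX/XO/.X
ply 6, O at XO/OX/XO/X. | (3,1)=+0→XO/OX/XO/XO*
ply 7: XO/OX/XO/XO is terminal +0 (X); from ../O./X./.. depth 6

PV length from [../O./X./..]: 6 plies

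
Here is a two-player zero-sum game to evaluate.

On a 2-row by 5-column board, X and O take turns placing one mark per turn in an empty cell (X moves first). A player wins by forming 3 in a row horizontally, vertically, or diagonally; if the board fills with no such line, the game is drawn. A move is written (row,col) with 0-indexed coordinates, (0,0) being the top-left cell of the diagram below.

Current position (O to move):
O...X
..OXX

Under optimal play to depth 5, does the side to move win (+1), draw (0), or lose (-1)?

value(O...X/..OXX, O) = 0

ply 1, O at O...X/..OXX | (0,1)=+0→OO..X/..OXX*; (0,2)=+0→O.O.X/..OXX; (0,3)=+0→O..OX/..OXX; (1,0)=+0→O...X/O.OXX; (1,1)=+0→O...X/.OOXX
ply 2, X at OO..X/..OXX | (0,2)=+0→OOX.X/..OXX*; (0,3)=-1→OO.XX/..OXX; (1,0)=-1→OO..X/X.OXX; (1,1)=-1→OO..X/.XOXX
ply 3, O at OOX.X/..OXX | (0,3)=+0→OOXOX/..OXX*; (1,0)=-1→OOX.X/O.OXX; (1,1)=-1→OOX.X/.OOXX
ply 4, X at OOXOX/..OXX | (1,0)=+0→OOXOX/X.OXX*; (1,1)=+0→OOXOX/.XOXX
ply 5, O at OOXOX/X.OXX | (1,1)=+0→OOXOX/XOOXX*
ply 6: OOXOX/XOOXX is terminal +0 (X); from O...X/..OXX depth 5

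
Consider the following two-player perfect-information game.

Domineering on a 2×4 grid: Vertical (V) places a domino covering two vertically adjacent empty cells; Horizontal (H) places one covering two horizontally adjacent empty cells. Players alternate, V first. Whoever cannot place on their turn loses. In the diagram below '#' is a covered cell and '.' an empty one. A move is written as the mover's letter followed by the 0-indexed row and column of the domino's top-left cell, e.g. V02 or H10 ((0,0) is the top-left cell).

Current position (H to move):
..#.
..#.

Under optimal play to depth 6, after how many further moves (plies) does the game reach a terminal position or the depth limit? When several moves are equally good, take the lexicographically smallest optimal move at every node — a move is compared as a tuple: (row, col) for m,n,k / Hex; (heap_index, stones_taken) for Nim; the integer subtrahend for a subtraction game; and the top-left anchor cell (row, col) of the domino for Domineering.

PV length from [..#./..#.]: 3 plies

p1 H@[..#./..#.]: H00[###./..#.]+1* H10[..#./###.]+1
p2 V@[###./..#.]: V03[####/..##]-1*
p3 H@[####/..##]: H10[####/####]+1*
p4 V@[####/####] terminal -1; root [..#./..#.] d6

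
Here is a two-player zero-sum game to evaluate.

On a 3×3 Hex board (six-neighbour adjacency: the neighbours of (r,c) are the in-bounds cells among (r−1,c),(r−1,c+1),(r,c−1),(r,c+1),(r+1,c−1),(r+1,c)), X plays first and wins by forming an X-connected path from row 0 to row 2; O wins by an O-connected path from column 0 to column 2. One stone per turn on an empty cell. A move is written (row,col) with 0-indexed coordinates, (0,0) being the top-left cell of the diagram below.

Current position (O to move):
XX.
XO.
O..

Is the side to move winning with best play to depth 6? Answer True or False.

[XX./XO./O..] O move#1: (0,2):+1/XXO/XO./O..*, (1,2):+1/XX./XOO/O.., (2,1):+1/XX./XO./OO., (2,2):+1/XX./XO./O.O
[XXO/XO./O..] end (terminal -1, X#2); searched XX./XO./O.. to 6

O winning at [XX./XO./O..]: True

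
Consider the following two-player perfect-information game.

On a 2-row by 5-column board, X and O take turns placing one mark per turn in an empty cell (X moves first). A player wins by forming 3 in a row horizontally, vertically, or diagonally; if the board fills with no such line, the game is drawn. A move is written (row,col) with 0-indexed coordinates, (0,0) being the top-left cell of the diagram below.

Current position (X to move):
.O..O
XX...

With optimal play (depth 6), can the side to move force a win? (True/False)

p1 X@[.O..O/XX...]: (0,0)[XO..O/XX...]+0 (0,2)[.OX.O/XX...]+0 (0,3)[.O.XO/XX...]+0 (1,2)[.O..O/XXX..]+1* (1,3)[.O..O/XX.X.]+0 (1,4)[.O..O/XX..X]+0
p2 O@[.O..O/XXX..] terminal -1; root [.O..O/XX...] d6

X winning at [.O..O/XX...]: True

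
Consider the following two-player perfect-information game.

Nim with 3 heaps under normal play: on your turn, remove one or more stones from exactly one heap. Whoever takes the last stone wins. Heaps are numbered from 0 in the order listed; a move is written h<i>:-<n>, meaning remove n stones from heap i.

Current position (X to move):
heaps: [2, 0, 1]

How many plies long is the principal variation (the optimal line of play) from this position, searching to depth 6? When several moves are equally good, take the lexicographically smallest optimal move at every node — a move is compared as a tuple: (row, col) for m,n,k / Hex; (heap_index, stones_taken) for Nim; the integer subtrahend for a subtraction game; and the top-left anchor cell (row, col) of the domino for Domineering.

PV length from [(2,0,1)]: 3 plies

p1 X@[(2,0,1)]: h0:-1[(1,0,1)]+1* h0:-2[(0,0,1)]-1 h2:-1[(2,0,0)]-1
p2 O@[(1,0,1)]: h0:-1[(0,0,1)]-1* h2:-1[(1,0,0)]-1
p3 X@[(0,0,1)]: h2:-1[(0,0,0)]+1*
p4 O@[(0,0,0)] terminal -1; root [(2,0,1)] d6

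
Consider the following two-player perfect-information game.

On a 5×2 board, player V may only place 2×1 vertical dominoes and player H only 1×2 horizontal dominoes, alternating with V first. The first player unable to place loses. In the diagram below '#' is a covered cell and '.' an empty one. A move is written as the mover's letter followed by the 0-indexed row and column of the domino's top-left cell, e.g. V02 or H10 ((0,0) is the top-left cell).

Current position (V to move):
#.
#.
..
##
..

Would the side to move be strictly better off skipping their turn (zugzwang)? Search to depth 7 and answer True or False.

ply 1, V at #./#./../##/.. | V01=-1→##/##/../##/..*; V11=-1→#./##/.#/##/..
ply 2, H at ##/##/../##/.. | H20=+1→##/##/##/##/..*; H40=+1→##/##/../##/##
ply 3: ##/##/##/##/.. is terminal -1 (V); from #./#./../##/.. depth 7
pass branch (H moves first from the same position):
  | ply 1, H at #./#./../##/.. | H20=+1→#./#./##/##/..*; H40=-1→#./#./../##/##
  | ply 2, V at #./#./##/##/.. | V01=-1→##/##/##/##/..*
  | ply 3, H at ##/##/##/##/.. | H40=+1→##/##/##/##/##*
  | ply 4: ##/##/##/##/## is terminal -1 (V); from #./#./../##/.. depth 7
V moving scores -1; V passing scores -1

zugzwang(#./#./../##/.., V) = False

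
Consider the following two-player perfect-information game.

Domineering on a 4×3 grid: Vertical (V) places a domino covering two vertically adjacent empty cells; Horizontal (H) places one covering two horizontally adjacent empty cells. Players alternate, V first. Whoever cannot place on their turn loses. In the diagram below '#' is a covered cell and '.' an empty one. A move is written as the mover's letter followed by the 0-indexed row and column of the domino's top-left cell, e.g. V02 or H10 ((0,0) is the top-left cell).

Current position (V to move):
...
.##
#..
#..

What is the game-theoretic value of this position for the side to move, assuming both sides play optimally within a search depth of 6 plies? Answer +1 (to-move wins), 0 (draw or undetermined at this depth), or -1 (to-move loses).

value(.../.##/#../#.., V) = +1

ply 1, V at .../.##/#../#.. | V00=-1→#../###/#../#..; V21=+1→.../.##/##./##.*; V22=+1→.../.##/#.#/#.#
ply 2, H at .../.##/##./##. | H00=-1→##./.##/##./##.*; H01=-1→.##/.##/##./##.
ply 3, V at ##./.##/##./##. | V22=+1→##./.##/###/###*
ply 4: ##./.##/###/### is terminal -1 (H); from .../.##/#../#.. depth 6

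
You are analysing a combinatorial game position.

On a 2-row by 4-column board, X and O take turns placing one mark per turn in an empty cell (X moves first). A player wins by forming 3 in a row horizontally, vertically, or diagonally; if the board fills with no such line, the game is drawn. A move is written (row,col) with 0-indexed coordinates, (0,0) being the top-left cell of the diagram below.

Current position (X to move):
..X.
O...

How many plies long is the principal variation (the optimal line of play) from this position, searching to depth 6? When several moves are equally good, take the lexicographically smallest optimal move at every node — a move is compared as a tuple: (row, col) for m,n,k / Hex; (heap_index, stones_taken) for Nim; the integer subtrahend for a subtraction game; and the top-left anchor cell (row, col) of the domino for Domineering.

PV length from [..X./O...]: 3 plies

[..X./O...] X move#1: (0,0):+0/X.X./O..., (0,1):+1/.XX./O...*, (0,3):+0/..XX/O..., (1,1):+0/..X./OX.., (1,2):+0/..X./O.X., (1,3):+0/..X./O..X
[.XX./O...] O move#2: (0,0):-1/OXX./O...*, (0,3):-1/.XXO/O..., (1,1):-1/.XX./OO.., (1,2):-1/.XX./O.O., (1,3):-1/.XX./O..O
[OXX./O...] X move#3: (0,3):+1/OXXX/O...*, (1,1):+0/OXX./OX.., (1,2):+0/OXX./O.X., (1,3):+0/OXX./O..X
[OXXX/O...] end (terminal -1, O#4); searched ..X./O... to 6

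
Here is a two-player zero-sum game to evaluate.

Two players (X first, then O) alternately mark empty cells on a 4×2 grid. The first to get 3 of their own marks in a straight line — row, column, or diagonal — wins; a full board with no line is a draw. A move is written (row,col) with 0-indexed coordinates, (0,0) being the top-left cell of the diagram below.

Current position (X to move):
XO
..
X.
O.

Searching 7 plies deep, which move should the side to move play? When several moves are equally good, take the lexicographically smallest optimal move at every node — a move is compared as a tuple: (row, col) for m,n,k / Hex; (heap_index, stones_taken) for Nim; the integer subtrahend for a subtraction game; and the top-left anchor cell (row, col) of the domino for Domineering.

X's best at [XO/../X./O.]: (1,0)

p1 X@[XO/../X./O.]: (1,0)[XO/X./X./O.]+1* (1,1)[XO/.X/X./O.]+0 (2,1)[XO/../XX/O.]+0 (3,1)[XO/../X./OX]+0
p2 O@[XO/X./X./O.] terminal -1; root [XO/../X./O.] d7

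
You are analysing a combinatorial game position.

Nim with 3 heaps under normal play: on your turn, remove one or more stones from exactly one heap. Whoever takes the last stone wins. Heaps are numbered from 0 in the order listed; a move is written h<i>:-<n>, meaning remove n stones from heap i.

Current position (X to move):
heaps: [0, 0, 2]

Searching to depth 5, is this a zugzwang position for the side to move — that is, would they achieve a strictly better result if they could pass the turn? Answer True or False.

ply 1, X at (0,0,2) | h2:-1=-1→(0,0,1); h2:-2=+1→(0,0,0)*
ply 2: (0,0,0) is terminal -1 (O); from (0,0,2) depth 5
pass branch (O moves first from the same position):
  | ply 1, O at (0,0,2) | h2:-1=-1→(0,0,1); h2:-2=+1→(0,0,0)*
  | ply 2: (0,0,0) is terminal -1 (X); from (0,0,2) depth 5
X moving scores +1; X passing scores -1

zugzwang((0,0,2), X) = False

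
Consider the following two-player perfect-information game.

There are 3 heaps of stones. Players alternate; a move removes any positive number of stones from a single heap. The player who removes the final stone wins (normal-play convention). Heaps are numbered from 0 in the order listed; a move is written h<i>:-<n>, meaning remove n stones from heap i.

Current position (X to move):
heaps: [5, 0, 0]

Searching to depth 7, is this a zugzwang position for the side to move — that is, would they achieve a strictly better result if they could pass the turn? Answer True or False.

ply 1, X at (5,0,0) | h0:-1=-1→(4,0,0); h0:-2=-1→(3,0,0); h0:-3=-1→(2,0,0); h0:-4=-1→(1,0,0); h0:-5=+1→(0,0,0)*
ply 2: (0,0,0) is terminal -1 (O); from (5,0,0) depth 7
pass branch (O moves first from the same position):
  | ply 1, O at (5,0,0) | h0:-1=-1→(4,0,0); h0:-2=-1→(3,0,0); h0:-3=-1→(2,0,0); h0:-4=-1→(1,0,0); h0:-5=+1→(0,0,0)*
  | ply 2: (0,0,0) is terminal -1 (X); from (5,0,0) depth 7
X moving scores +1; X passing scores -1

zugzwang((5,0,0), X) = False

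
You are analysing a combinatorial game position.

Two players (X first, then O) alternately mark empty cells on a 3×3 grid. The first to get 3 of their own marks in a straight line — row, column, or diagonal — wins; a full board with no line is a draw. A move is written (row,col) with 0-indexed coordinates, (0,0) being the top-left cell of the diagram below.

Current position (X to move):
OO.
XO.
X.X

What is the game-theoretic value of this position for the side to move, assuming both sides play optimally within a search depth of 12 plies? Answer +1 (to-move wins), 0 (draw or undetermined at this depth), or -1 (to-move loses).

value(OO./XO./X.X, X) = +1

p1 X@[OO./XO./X.X]: (0,2)[OOX/XO./X.X]-1 (1,2)[OO./XOX/X.X]-1 (2,1)[OO./XO./XXX]+1*
p2 O@[OO./XO./XXX] terminal -1; root [OO./XO./X.X] d12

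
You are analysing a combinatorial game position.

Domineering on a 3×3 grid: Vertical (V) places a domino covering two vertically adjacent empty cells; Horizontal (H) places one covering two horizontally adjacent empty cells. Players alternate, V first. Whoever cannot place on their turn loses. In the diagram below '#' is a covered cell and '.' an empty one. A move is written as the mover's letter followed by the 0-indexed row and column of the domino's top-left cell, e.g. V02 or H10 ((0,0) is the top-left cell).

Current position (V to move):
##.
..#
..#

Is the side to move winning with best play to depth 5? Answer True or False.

ply 1, V at ##./..#/..# | V10=+1→##./#.#/#.#*; V11=+1→##./.##/.##
ply 2: ##./#.#/#.# is terminal -1 (H); from ##./..#/..# depth 5

V winning at [##./..#/..#]: True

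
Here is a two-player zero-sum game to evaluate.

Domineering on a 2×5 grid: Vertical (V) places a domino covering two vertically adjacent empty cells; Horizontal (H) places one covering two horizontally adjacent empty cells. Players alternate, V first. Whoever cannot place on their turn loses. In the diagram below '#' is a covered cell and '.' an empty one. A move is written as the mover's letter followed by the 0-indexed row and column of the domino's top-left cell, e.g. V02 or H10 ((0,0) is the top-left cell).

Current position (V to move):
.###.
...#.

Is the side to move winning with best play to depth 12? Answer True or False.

p1 V@[.###./...#.]: V00[####./#..#.]+1* V04[.####/...##]-1
p2 H@[####./#..#.]: H11[####./####.]-1*
p3 V@[####./####.]: V04[#####/#####]+1*
p4 H@[#####/#####] terminal -1; root [.###./...#.] d12

V winning at [.###./...#.]: True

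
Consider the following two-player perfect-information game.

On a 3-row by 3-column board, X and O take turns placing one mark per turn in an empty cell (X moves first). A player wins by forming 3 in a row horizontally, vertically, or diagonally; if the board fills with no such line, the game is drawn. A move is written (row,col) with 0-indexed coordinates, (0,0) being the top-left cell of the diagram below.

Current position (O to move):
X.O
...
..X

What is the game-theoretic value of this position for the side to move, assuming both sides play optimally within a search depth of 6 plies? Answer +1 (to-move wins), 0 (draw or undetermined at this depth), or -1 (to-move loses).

[X.O/.../..X] O move#1: (0,1):-1/XOO/.../..X*, (1,0):-1/X.O/O../..X, (1,1):-1/X.O/.O./..X, (1,2):-1/X.O/..O/..X, (2,0):-1/X.O/.../O.X, (2,1):-1/X.O/.../.OX
[XOO/.../..X] X move#2: (1,0):+1/XOO/X../..X*, (1,1):+1/XOO/.X./..X, (1,2):-1/XOO/..X/..X, (2,0):+1/XOO/.../X.X, (2,1):+1/XOO/.../.XX
[XOO/X../..X] O move#3: (1,1):-1/XOO/XO./..X*, (1,2):-1/XOO/X.O/..X, (2,0):-1/XOO/X../O.X, (2,1):-1/XOO/X../.OX
[XOO/XO./..X] X move#4: (1,2):-1/XOO/XOX/..X, (2,0):+1/XOO/XO./X.X*, (2,1):-1/XOO/XO./.XX
[XOO/XO./X.X] end (terminal -1, O#5); searched X.O/.../..X to 6

value(X.O/.../..X, O) = -1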